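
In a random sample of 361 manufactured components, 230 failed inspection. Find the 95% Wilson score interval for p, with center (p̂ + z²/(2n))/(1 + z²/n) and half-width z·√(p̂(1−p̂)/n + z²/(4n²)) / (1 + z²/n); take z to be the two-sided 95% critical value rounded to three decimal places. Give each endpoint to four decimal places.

(0.5863, 0.6850)

p̂ = 230/361 = 0.63712; z = 1.960, so z² = 3.841600.
1 + z²/n = 1.010642.
Center = (0.63712 + 0.005321)/1.010642 = 0.63568.
Radicand: p̂(1−p̂)/n + z²/(4n²) = 0.000640439 + 0.000007369 = 0.000647808.
Half-width = z·√(radicand)/denom = 1.960·0.025452/1.010642 = 0.04936.
Interval: 0.63568 ± 0.04936 → (0.5863, 0.6850).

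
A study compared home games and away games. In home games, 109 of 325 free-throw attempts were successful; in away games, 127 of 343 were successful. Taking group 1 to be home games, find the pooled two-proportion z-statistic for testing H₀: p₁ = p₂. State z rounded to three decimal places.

p̂₁ = 109/325 = 0.33538, p̂₂ = 127/343 = 0.37026.
Pooling: p̂ = 236/668 = 0.35329.
Pooled SE = √[0.2284772·0.00599237] ≈ 0.037002.
z = -0.03488/0.037002 = -0.943.

z = -0.943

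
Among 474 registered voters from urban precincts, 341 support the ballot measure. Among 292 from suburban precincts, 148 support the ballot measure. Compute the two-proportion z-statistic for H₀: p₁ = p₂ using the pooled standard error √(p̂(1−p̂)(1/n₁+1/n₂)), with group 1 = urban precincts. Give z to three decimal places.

Sample proportions: p̂₁ = 341/474 = 0.71941 and p̂₂ = 148/292 = 0.50685.
Pooled p̂ = (341+148)/(474+292) = 489/766 = 0.63838.
SE = √[p̂(1−p̂)(1/n₁+1/n₂)] = √[0.63838·0.36162·(1/474+1/292)] ≈ 0.035744.
z = (p̂₁ − p̂₂)/SE = (0.71941 − 0.50685)/0.035744 = 0.21256/0.035744 = 5.947.

z = 5.947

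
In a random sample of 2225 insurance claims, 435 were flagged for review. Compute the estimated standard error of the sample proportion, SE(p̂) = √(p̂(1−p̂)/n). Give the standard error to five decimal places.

The sample proportion is 435/2225 = 0.19551.
p̂(1−p̂) = 0.19551·0.80449 = 0.157286.
Dividing by n and taking the root: √0.000070690 = 0.00841.

SE = 0.00841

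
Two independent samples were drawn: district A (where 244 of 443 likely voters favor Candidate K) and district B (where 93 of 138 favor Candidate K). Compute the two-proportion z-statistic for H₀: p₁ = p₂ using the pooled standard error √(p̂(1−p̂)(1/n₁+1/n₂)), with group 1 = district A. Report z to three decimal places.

z = -2.559

Sample proportions: p̂₁ = 244/443 = 0.55079 and p̂₂ = 93/138 = 0.67391.
Pooling: p̂ = 337/581 = 0.58003.
SE = √[p̂(1−p̂)(1/n₁+1/n₂)] = √[0.58003·0.41997·(1/443+1/138)] ≈ 0.048115.
z = (p̂₁ − p̂₂)/SE = (0.55079 − 0.67391)/0.048115 = -0.12312/0.048115 = -2.559.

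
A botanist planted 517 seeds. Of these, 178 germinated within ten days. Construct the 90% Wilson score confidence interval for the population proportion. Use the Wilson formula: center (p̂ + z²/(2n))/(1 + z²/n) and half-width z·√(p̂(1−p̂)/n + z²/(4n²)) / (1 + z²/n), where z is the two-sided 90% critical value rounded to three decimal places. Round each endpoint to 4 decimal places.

Here p̂ = 178/517 = 0.34429 and z = 1.645 (z² = 2.706025).
1 + z²/n = 1.005234.
Adjusted center: (0.34429 + z²/(2n))/1.005234 = 0.34510.
Radicand: p̂(1−p̂)/n + z²/(4n²) = 0.000436665 + 0.000002531 = 0.000439196.
Half-width = 1.645·√0.000439196/1.005234 = 0.03429.
So the interval runs from 0.3108 to 0.3794.

(0.3108, 0.3794)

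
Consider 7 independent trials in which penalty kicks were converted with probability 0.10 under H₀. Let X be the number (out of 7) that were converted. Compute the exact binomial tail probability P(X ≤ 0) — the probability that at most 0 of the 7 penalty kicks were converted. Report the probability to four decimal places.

P = 0.4783

X is binomial with n = 7 and p = 0.10.
P(X ≤ 0) = C(7,0)·0.10^0·0.90^7.
= 0.478297 = 0.4783.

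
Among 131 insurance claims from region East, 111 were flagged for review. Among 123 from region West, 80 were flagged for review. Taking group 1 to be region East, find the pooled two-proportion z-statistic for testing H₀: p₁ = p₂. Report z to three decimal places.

z = 3.632

p̂₁ = 111/131 = 0.84733, p̂₂ = 80/123 = 0.65041.
Pooling: p̂ = 191/254 = 0.75197.
SE = √[p̂(1−p̂)(1/n₁+1/n₂)] = √[0.75197·0.24803·(1/131+1/123)] ≈ 0.054223.
z = 0.19692/0.054223 = 3.632.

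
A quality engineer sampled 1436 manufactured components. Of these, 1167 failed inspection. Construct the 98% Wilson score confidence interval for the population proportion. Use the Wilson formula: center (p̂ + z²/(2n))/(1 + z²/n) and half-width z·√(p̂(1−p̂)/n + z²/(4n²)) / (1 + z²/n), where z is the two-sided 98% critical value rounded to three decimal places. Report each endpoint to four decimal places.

p̂ = 1167/1436 = 0.81267; z = 2.326, so z² = 5.410276.
Denominator 1 + z²/n = 1 + 5.410276/1436 = 1.003768.
Adjusted center: (0.81267 + z²/(2n))/1.003768 = 0.81150.
Radicand: p̂(1−p̂)/n + z²/(4n²) = 0.000106013 + 0.000000656 = 0.000106669.
Half-width = 2.326·√0.000106669/1.003768 = 0.02393.
So the interval runs from 0.7876 to 0.8354.

(0.7876, 0.8354)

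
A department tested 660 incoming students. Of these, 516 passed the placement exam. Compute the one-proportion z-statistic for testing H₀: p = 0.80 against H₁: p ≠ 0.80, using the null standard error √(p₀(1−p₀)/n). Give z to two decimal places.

z = -1.17

Sample proportion p̂ = 516/660 = 0.78182.
Null standard error: √(0.80·0.20/660) = √0.000242424 = 0.015570.
z = (p̂ − p₀)/SE = (0.78182 − 0.80)/0.015570 = -1.17.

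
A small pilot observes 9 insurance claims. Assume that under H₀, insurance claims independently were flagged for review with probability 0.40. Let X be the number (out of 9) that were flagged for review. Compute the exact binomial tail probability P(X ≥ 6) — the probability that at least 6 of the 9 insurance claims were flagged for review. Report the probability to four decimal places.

P = 0.0994

X is binomial with n = 9 and p = 0.40.
P(X ≥ 6) = C(9,6)·0.40^6·0.60^3 + C(9,7)·0.40^7·0.60^2 + C(9,8)·0.40^8·0.60^1 + C(9,9)·0.40^9·0.60^0.
= 0.074318 + 0.021234 + 0.003539 + 0.000262 = 0.0994.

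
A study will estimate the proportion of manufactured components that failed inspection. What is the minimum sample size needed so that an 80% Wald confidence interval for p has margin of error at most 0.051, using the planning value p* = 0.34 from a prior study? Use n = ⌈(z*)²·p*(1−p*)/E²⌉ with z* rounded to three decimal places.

For 80% confidence, z* = 1.282.
p*(1−p*) = 0.34·0.66 = 0.2244.
Required n before rounding: 1.643524 × 0.2244 / 0.051² = 141.794.
⌈141.794⌉ = 142.

n = 142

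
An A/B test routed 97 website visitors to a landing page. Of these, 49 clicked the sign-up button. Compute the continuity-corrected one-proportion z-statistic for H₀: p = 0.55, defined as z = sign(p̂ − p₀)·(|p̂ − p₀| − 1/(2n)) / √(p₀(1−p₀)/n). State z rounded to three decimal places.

With x = 49 successes in n = 97, p̂ = 0.50515. p̂ − p₀ = -0.044845.
1/(2n) = 0.005155.
Corrected numerator: |-0.044845| − 0.005155 = 0.039690.
Null standard error: √(0.55·0.45/97) = √0.002551546 = 0.050513.
z = −0.039690/0.050513 = -0.786.

z = -0.786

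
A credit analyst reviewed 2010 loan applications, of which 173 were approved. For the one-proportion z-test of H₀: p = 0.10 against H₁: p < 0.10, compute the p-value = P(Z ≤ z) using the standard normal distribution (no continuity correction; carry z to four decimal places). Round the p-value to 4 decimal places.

p-value = 0.0187

p̂ = 173/2010 = 0.08607.
SE₀ = √(0.10·0.90/2010) = 0.006691.
Test statistic (full precision, shown to 4 dp): z = (173/2010 − 0.10)/SE₀ ≈ -2.0818.
From the standard normal, P(Z ≤ z) = 0.0187.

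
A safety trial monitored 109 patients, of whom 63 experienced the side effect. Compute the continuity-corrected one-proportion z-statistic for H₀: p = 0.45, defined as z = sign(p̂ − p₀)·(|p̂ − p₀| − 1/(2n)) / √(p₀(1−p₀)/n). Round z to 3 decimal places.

z = 2.590

p̂ = 63/109 = 0.57798. p̂ − p₀ = 0.127982.
1/(2n) = 0.004587.
Corrected numerator: |0.127982| − 0.004587 = 0.123395.
Under H₀, SE = √(p₀(1−p₀)/n) = √(0.45·0.55/109) = √0.002270642 = 0.047651.
z = (+)0.123395/0.047651 = 2.590.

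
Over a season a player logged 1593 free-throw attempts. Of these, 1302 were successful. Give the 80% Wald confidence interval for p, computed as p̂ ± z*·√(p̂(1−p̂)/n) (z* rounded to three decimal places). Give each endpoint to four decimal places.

(0.8049, 0.8297)

The sample proportion is 1302/1593 = 0.81733.
Standard error of p̂: √(0.149304/1593) = √0.000093725 = 0.009681.
For 80% confidence, z* = 1.282.
Margin = 1.282·0.009681 = 0.01241.
CI: 0.81733 ± 0.01241 = (0.8049, 0.8297).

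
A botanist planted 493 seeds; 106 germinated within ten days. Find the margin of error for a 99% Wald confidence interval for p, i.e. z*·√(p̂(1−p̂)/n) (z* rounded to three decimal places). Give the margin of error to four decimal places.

ME = 0.0477

The sample proportion is 106/493 = 0.21501.
Standard error of p̂: √(0.168781/493) = √0.000342355 = 0.018503.
The 99% critical value is z* = 2.576.
So ME = 0.0477.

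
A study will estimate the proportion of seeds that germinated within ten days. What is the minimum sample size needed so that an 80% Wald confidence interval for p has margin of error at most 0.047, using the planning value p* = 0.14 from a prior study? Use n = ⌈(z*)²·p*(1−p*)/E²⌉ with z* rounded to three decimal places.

n = 90

z* = 1.282 at the 80% level.
p*(1−p*) = 0.14·0.86 = 0.1204.
(z*)²·p*(1−p*)/E² = 1.643524·0.1204/0.002209 = 89.579.
Rounding up, n = 90.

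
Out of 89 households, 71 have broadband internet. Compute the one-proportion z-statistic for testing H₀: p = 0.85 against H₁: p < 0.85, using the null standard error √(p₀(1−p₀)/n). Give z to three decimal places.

With x = 71 successes in n = 89, p̂ = 0.79775.
Null standard error: √(0.85·0.15/89) = √0.001432584 = 0.037849.
z = (0.79775 − 0.85)/0.037849 = -0.05225/0.037849 = -1.380.

z = -1.380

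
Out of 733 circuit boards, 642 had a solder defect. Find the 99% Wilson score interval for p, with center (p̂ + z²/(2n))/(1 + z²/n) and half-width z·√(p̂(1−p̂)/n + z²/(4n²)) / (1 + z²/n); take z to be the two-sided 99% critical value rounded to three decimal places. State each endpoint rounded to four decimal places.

(0.8411, 0.9039)

p̂ = 642/733 = 0.87585; z = 2.576, so z² = 6.635776.
1 + z²/n = 1.009053.
Center = (0.87585 + 0.004526)/1.009053 = 0.87248.
Radicand: p̂(1−p̂)/n + z²/(4n²) = 0.000148342 + 0.000003088 = 0.000151430.
Half-width = z·√(radicand)/denom = 2.576·0.012306/1.009053 = 0.03142.
Interval: 0.87248 ± 0.03142 → (0.8411, 0.9039).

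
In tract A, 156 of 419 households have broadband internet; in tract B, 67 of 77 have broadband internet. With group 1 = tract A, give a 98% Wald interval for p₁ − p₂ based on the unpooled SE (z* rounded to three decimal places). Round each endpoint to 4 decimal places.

p̂₁ = 156/419 = 0.37232, p̂₂ = 67/77 = 0.87013; p̂₁ − p̂₂ = -0.49781.
SE = √(0.000557748 + 0.001467583) = √0.002025331 = 0.045004.
The 98% critical value is z* = 2.326. Margin of error = 0.10468.
So the interval runs from -0.6025 to -0.3931.

(-0.6025, -0.3931)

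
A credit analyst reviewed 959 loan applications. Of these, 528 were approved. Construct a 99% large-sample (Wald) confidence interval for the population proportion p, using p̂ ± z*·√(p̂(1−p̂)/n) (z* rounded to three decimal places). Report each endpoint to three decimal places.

The sample proportion is 528/959 = 0.55057.
SE = √(p̂(1−p̂)/n) = √(0.247442/959) = 0.016063.
The 99% critical value is z* = 2.576.
Margin of error: 2.576 × 0.016063 = 0.04138.
So the interval runs from 0.509 to 0.592.

(0.509, 0.592)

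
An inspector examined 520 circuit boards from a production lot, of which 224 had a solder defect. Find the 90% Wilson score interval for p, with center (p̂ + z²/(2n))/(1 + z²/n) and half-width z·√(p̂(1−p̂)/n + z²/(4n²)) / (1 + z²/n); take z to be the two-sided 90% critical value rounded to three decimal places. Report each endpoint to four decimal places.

p̂ = 224/520 = 0.43077; z = 1.645, so z² = 2.706025.
1 + z²/n = 1.005204.
Center = (0.43077 + 0.002602)/1.005204 = 0.43113.
Radicand: p̂(1−p̂)/n + z²/(4n²) = 0.000471552 + 0.000002502 = 0.000474054.
Half-width = 1.645·√0.000474054/1.005204 = 0.03563.
CI: 0.43113 ± 0.03563 = (0.3955, 0.4668).

(0.3955, 0.4668)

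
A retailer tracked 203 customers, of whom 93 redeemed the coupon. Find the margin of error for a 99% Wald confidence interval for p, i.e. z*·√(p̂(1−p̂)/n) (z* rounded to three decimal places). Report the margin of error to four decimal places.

ME = 0.0901

p̂ = 93/203 = 0.45813.
SE = √(p̂(1−p̂)/n) = √(0.248247/203) = 0.034970.
z* = 2.576 at the 99% level.
ME = 2.576·0.034970 = 0.0901.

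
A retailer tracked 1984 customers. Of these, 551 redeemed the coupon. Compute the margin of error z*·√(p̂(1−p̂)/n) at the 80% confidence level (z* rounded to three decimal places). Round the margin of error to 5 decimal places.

With x = 551 successes in n = 1984, p̂ = 0.27772.
SE = √(p̂(1−p̂)/n) = √(0.200592/1984) = 0.010055.
The 80% critical value is z* = 1.282.
So ME = 0.01289.

ME = 0.01289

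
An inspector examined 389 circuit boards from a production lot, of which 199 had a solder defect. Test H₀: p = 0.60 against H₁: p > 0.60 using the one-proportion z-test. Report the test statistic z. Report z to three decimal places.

With x = 199 successes in n = 389, p̂ = 0.51157.
SE₀ = √(0.60·0.40/389) = 0.024839.
z = (p̂ − p₀)/SE = (0.51157 − 0.60)/0.024839 = -3.560.

z = -3.560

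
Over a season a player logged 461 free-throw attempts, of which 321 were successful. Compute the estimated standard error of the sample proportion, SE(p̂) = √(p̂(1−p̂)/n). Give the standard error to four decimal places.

SE = 0.0214

Sample proportion p̂ = 321/461 = 0.69631.
p̂(1−p̂) = 0.211462.
Dividing by n and taking the root: √0.000458703 = 0.0214.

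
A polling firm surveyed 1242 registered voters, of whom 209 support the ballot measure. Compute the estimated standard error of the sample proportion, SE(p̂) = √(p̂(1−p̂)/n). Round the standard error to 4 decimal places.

SE = 0.0106

The sample proportion is 209/1242 = 0.16828.
p̂(1−p̂) = 0.139962.
SE = √(0.139962/1242) = 0.0106.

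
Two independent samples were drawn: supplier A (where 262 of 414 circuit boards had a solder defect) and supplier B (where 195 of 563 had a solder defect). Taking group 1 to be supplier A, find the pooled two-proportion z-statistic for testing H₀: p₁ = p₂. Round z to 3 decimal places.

z = 8.869

p̂₁ = 262/414 = 0.63285, p̂₂ = 195/563 = 0.34636.
Pooled p̂ = (262+195)/(414+563) = 457/977 = 0.46776.
SE = √[p̂(1−p̂)(1/n₁+1/n₂)] = √[0.46776·0.53224·(1/414+1/563)] ≈ 0.032304.
z = (p̂₁ − p̂₂)/SE = (0.63285 − 0.34636)/0.032304 = 0.28649/0.032304 = 8.869.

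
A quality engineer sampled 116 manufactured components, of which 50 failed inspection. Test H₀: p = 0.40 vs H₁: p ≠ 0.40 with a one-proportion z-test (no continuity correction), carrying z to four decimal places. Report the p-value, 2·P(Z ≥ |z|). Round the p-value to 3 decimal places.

With x = 50 successes in n = 116, p̂ = 0.43103.
SE₀ = √(0.40·0.60/116) = 0.045486.
Test statistic (full precision, shown to 4 dp): z = (50/116 − 0.40)/SE₀ ≈ 0.6823.
p-value = 2·P(Z ≥ |z|) with z = 0.6823 → 0.495.

p-value = 0.495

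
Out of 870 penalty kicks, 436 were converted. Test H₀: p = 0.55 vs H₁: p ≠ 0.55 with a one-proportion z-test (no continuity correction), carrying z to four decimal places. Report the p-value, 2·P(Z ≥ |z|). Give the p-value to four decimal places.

p-value = 0.0038

The sample proportion is 436/870 = 0.50115.
SE₀ = √(0.55·0.45/870) = 0.016867.
Test statistic (full precision, shown to 4 dp): z = (436/870 − 0.55)/SE₀ ≈ -2.8963.
p-value = 2·P(Z ≥ |z|) with z = -2.8963 → 0.0038.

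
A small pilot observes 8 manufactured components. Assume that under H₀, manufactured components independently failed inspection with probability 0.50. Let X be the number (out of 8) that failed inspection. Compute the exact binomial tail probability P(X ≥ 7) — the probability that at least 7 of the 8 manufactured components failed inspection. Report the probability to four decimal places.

X is binomial with n = 8 and p = 0.50.
P(X ≥ 7) = C(8,7)·0.50^7·0.50^1 + C(8,8)·0.50^8·0.50^0.
= 0.031250 + 0.003906 = 0.0352.

P = 0.0352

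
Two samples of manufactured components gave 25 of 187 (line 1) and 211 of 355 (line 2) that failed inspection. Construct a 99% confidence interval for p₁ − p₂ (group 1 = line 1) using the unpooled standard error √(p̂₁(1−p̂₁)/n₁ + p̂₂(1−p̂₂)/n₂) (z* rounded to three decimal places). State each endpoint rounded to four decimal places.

(-0.5535, -0.3679)

p̂₁ = 0.13369, p̂₂ = 0.59437, so the observed difference is -0.46068.
Unpooled SE = √(p̂₁(1−p̂₁)/n₁ + p̂₂(1−p̂₂)/n₂) = √(0.000619342 + 0.000679141) = 0.036034.
The 99% critical value is z* = 2.576. Margin = 2.576·0.036034 = 0.09282.
So the interval runs from -0.5535 to -0.3679.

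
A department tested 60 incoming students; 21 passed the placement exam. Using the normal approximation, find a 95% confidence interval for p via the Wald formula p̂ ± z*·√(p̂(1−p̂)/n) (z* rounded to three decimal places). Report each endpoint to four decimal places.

With x = 21 successes in n = 60, p̂ = 0.35000.
Standard error of p̂: √(0.227500/60) = √0.003791667 = 0.061577.
For 95% confidence, z* = 1.960.
Margin = 1.960·0.061577 = 0.12069.
Interval: 0.35000 ± 0.12069 → (0.2293, 0.4707).

(0.2293, 0.4707)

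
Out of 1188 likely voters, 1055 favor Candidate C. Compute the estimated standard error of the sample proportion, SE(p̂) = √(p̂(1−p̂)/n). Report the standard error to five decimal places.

SE = 0.00915

p̂ = 1055/1188 = 0.88805.
p̂(1−p̂) = 0.88805·0.11195 = 0.099417.
Dividing by n and taking the root: √0.000083684 = 0.00915.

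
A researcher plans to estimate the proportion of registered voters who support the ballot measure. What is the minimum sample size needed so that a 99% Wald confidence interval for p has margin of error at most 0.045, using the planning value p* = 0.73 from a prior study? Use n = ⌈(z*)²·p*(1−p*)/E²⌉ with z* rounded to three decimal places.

n = 646

For 99% confidence, z* = 2.576.
p*(1−p*) = 0.73·0.27 = 0.1971.
(z*)²·p*(1−p*)/E² = 6.635776·0.1971/0.002025 = 645.882.
⌈645.882⌉ = 646.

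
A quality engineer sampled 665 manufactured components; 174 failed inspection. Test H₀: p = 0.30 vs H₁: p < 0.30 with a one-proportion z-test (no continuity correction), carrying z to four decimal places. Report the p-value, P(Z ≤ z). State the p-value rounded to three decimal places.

p-value = 0.015

Sample proportion p̂ = 174/665 = 0.26165.
SE₀ = √(0.30·0.70/665) = 0.017770.
z = (p̂ − p₀)/SE = (174/665 − 0.30)/0.017770 ≈ -2.1578.
From the standard normal, P(Z ≤ z) = 0.015.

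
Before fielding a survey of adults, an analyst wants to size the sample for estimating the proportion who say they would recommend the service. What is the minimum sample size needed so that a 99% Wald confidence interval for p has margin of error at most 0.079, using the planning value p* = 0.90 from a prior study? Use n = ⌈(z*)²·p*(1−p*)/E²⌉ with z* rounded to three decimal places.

n = 96

z* = 2.576 at the 99% level.
p*(1−p*) = 0.90·0.10 = 0.0900.
(z*)²·p*(1−p*)/E² = 6.635776·0.0900/0.006241 = 95.693.
Rounding up, n = 96.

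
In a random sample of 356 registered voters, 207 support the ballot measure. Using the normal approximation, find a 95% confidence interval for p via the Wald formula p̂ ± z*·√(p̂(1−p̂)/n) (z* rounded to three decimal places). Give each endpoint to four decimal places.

(0.5302, 0.6327)

p̂ = 207/356 = 0.58146.
SE(p̂) = √(0.58146·0.41854/356) = 0.026146.
The 95% critical value is z* = 1.960.
Margin = 1.960·0.026146 = 0.05125.
CI: 0.58146 ± 0.05125 = (0.5302, 0.6327).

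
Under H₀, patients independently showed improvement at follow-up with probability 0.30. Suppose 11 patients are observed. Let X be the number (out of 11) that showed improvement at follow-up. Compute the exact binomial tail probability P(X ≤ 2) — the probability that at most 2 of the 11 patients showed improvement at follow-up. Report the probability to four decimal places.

P = 0.3127

X is binomial with n = 11 and p = 0.30.
P(X ≤ 2) = C(11,0)·0.30^0·0.70^11 + C(11,1)·0.30^1·0.70^10 + C(11,2)·0.30^2·0.70^9.
= 0.019773 + 0.093217 + 0.199750 = 0.3127.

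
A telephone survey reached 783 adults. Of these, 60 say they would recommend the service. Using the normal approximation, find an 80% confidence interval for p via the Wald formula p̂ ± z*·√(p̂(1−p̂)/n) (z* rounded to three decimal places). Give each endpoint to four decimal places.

(0.0644, 0.0888)

Sample proportion p̂ = 60/783 = 0.07663.
Standard error of p̂: √(0.070756/783) = √0.000090366 = 0.009506.
z* = 1.282 at the 80% level.
Margin = 1.282·0.009506 = 0.01219.
Interval: 0.07663 ± 0.01219 → (0.0644, 0.0888).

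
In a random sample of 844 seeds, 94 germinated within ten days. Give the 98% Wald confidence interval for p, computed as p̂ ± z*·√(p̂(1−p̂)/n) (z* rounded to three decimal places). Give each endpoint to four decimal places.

p̂ = 94/844 = 0.11137.
Standard error of p̂: √(0.098970/844) = √0.000117263 = 0.010829.
For 98% confidence, z* = 2.326.
Margin of error: 2.326 × 0.010829 = 0.02519.
So the interval runs from 0.0862 to 0.1366.

(0.0862, 0.1366)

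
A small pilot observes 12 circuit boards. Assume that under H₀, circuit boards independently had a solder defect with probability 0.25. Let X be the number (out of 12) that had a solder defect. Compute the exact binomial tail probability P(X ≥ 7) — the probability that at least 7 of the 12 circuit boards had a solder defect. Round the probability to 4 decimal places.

X is binomial with n = 12 and p = 0.25.
P(X ≥ 7) = Σ_{j=7}^{12} C(12,j)·0.25^j·0.75^{12−j}.
= 0.011471 + 0.002390 + 0.000354 + 0.000035 + 0.000002 + 0.000000 = 0.0143.

P = 0.0143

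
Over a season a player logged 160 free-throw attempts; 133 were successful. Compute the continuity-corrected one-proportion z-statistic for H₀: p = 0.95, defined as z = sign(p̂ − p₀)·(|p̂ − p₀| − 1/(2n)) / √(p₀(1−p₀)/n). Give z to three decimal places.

The sample proportion is 133/160 = 0.83125. p̂ − p₀ = -0.118750.
Continuity correction 1/(2n) = 1/320 = 0.003125.
Corrected numerator: |-0.118750| − 0.003125 = 0.115625.
Under H₀, SE = √(p₀(1−p₀)/n) = √(0.95·0.05/160) = √0.000296875 = 0.017230.
z = −0.115625/0.017230 = -6.711.

z = -6.711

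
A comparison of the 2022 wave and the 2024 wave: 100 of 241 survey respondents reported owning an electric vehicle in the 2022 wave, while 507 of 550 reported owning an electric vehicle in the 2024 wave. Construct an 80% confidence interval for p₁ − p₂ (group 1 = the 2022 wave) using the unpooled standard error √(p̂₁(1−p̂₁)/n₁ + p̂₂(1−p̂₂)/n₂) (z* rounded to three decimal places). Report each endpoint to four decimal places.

p̂₁ = 100/241 = 0.41494, p̂₂ = 507/550 = 0.92182; p̂₁ − p̂₂ = -0.50688.
Unpooled SE = √(p̂₁(1−p̂₁)/n₁ + p̂₂(1−p̂₂)/n₂) = √(0.001007321 + 0.000131035) = 0.033740.
For 80% confidence, z* = 1.282. Margin of error = 0.04325.
CI: -0.50688 ± 0.04325 = (-0.5501, -0.4636).

(-0.5501, -0.4636)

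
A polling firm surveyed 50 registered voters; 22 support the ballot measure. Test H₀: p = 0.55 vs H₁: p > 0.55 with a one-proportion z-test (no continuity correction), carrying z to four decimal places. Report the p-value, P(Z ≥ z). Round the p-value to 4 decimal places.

Sample proportion p̂ = 22/50 = 0.44000.
Null standard error: √(0.55·0.45/50) = √0.004950000 = 0.070356.
z = (p̂ − p₀)/SE = (22/50 − 0.55)/0.070356 ≈ -1.5635.
p-value = P(Z ≥ z) with z = -1.5635 → 0.9410.

p-value = 0.9410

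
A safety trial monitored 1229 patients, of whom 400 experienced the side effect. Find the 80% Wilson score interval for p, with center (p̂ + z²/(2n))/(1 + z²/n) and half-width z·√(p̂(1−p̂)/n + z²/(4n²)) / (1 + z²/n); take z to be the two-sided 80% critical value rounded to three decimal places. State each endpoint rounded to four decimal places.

(0.3086, 0.3428)

p̂ = 400/1229 = 0.32547; z = 1.282, so z² = 1.643524.
1 + z²/n = 1.001337.
Center = (0.32547 + 0.000669)/1.001337 = 0.32570.
Radicand: p̂(1−p̂)/n + z²/(4n²) = 0.000178632 + 0.000000272 = 0.000178904.
Half-width = 1.282·√0.000178904/1.001337 = 0.01712.
CI: 0.32570 ± 0.01712 = (0.3086, 0.3428).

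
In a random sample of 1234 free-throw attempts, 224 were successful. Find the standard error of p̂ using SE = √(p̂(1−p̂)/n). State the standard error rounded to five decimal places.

SE = 0.01097

The sample proportion is 224/1234 = 0.18152.
p̂(1−p̂) = 0.148570.
Dividing by n and taking the root: √0.000120397 = 0.01097.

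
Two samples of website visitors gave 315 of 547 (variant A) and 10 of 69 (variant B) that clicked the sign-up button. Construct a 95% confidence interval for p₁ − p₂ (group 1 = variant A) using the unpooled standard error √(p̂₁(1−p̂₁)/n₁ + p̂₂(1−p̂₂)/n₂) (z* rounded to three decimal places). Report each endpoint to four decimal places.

p̂₁ = 315/547 = 0.57587, p̂₂ = 10/69 = 0.14493; p̂₁ − p̂₂ = 0.43094.
SE = √(0.000446516 + 0.001795993) = √0.002242509 = 0.047355.
For 95% confidence, z* = 1.960. Margin of error = 0.09282.
CI: 0.43094 ± 0.09282 = (0.3381, 0.5238).

(0.3381, 0.5238)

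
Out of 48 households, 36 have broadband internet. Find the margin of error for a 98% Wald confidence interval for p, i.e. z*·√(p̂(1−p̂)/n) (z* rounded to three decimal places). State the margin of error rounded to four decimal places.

Sample proportion p̂ = 36/48 = 0.75000.
Standard error of p̂: √(0.187500/48) = √0.003906250 = 0.062500.
The 98% critical value is z* = 2.326.
Margin of error = z*·SE = 2.326 × 0.062500 = 0.1454.

ME = 0.1454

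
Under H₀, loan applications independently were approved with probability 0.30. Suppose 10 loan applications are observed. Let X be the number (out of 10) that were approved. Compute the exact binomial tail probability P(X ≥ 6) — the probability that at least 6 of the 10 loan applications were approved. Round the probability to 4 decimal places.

X is binomial with n = 10 and p = 0.30.
P(X ≥ 6) = Σ_{j=6}^{10} C(10,j)·0.30^j·0.70^{10−j}.
= 0.036757 + 0.009002 + 0.001447 + 0.000138 + 0.000006 = 0.0473.

P = 0.0473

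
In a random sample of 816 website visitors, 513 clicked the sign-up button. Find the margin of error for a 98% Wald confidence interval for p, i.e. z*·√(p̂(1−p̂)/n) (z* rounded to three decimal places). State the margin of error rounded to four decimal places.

ME = 0.0393

The sample proportion is 513/816 = 0.62868.
Standard error of p̂: √(0.233442/816) = √0.000286081 = 0.016914.
z* = 2.326 at the 98% level.
So ME = 0.0393.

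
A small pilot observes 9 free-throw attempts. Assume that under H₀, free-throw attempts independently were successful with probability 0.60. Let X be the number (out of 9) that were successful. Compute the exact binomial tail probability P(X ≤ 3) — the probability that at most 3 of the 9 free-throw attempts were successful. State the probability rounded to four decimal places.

P = 0.0994

X is binomial with n = 9 and p = 0.60.
P(X ≤ 3) = C(9,0)·0.60^0·0.40^9 + C(9,1)·0.60^1·0.40^8 + C(9,2)·0.60^2·0.40^7 + C(9,3)·0.60^3·0.40^6.
= 0.000262 + 0.003539 + 0.021234 + 0.074318 = 0.0994.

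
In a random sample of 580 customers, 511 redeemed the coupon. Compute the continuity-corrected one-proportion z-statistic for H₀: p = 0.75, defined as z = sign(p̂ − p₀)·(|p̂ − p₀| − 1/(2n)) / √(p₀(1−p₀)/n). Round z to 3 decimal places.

z = 7.240

The sample proportion is 511/580 = 0.88103. p̂ − p₀ = 0.131034.
1/(2n) = 0.000862.
Corrected numerator: |0.131034| − 0.000862 = 0.130172.
SE₀ = √(0.75·0.25/580) = 0.017980.
z = +0.130172/0.017980 = 7.240.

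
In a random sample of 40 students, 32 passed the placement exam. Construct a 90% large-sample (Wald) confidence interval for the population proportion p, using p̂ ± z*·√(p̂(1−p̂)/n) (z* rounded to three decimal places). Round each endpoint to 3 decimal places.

The sample proportion is 32/40 = 0.80000.
SE = √(p̂(1−p̂)/n) = √(0.160000/40) = 0.063246.
For 90% confidence, z* = 1.645.
Margin = 1.645·0.063246 = 0.10404.
Interval: 0.80000 ± 0.10404 → (0.696, 0.904).

(0.696, 0.904)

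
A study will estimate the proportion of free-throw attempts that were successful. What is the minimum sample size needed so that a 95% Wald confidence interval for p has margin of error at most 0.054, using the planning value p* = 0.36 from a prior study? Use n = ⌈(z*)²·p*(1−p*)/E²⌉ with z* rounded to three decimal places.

z* = 1.960 at the 95% level.
p*(1−p*) = 0.2304.
Required n before rounding: 3.841600 × 0.2304 / 0.054² = 303.534.
⌈303.534⌉ = 304.

n = 304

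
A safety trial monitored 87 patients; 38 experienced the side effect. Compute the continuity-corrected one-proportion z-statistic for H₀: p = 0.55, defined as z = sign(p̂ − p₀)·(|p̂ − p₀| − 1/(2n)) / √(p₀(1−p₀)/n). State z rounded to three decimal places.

Sample proportion p̂ = 38/87 = 0.43678. p̂ − p₀ = -0.113218.
Continuity correction 1/(2n) = 1/174 = 0.005747.
Corrected numerator: |-0.113218| − 0.005747 = 0.107471.
Null standard error: √(0.55·0.45/87) = √0.002844828 = 0.053337.
z = (−)0.107471/0.053337 = -2.015.

z = -2.015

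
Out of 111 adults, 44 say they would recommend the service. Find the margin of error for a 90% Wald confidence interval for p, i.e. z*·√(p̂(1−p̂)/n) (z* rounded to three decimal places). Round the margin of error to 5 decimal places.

The sample proportion is 44/111 = 0.39640.
SE(p̂) = √(0.39640·0.60360/111) = 0.046428.
The 90% critical value is z* = 1.645.
ME = 1.645·0.046428 = 0.07637.

ME = 0.07637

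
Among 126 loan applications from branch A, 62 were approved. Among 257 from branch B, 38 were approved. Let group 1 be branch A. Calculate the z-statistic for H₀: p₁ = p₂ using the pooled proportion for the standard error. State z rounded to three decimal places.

z = 7.206

p̂₁ = 62/126 = 0.49206, p̂₂ = 38/257 = 0.14786.
Pooling: p̂ = 100/383 = 0.26110.
SE = √[p̂(1−p̂)(1/n₁+1/n₂)] = √[0.26110·0.73890·(1/126+1/257)] ≈ 0.047769.
z = (p̂₁ − p̂₂)/SE = (0.49206 − 0.14786)/0.047769 = 0.34420/0.047769 = 7.206.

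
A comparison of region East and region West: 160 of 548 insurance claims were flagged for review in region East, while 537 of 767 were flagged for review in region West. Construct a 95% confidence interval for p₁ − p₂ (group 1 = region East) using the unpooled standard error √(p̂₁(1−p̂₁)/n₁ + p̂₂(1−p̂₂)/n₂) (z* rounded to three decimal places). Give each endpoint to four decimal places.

(-0.4582, -0.3582)

p̂₁ = 160/548 = 0.29197, p̂₂ = 537/767 = 0.70013; p̂₁ − p̂₂ = -0.40816.
SE = √(0.000377233 + 0.000273726) = √0.000650959 = 0.025514.
For 95% confidence, z* = 1.960. Margin of error = 0.05001.
Interval: -0.40816 ± 0.05001 → (-0.4582, -0.3582).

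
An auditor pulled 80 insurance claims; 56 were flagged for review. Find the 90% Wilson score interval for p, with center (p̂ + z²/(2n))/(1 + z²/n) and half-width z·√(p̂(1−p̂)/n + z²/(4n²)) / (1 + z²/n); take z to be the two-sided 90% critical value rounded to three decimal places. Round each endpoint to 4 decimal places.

p̂ = 56/80 = 0.70000; z = 1.645, so z² = 2.706025.
1 + z²/n = 1.033825.
Center = (0.70000 + 0.016913)/1.033825 = 0.69346.
Radicand: p̂(1−p̂)/n + z²/(4n²) = 0.002625000 + 0.000105704 = 0.002730704.
Half-width = z·√(radicand)/denom = 1.645·0.052256/1.033825 = 0.08315.
Interval: 0.69346 ± 0.08315 → (0.6103, 0.7766).

(0.6103, 0.7766)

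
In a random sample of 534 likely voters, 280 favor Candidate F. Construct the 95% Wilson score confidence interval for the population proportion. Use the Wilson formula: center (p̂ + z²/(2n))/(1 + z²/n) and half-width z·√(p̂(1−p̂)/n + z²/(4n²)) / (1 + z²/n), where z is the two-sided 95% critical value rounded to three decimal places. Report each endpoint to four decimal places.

p̂ = 280/534 = 0.52434; z = 1.960, so z² = 3.841600.
Denominator 1 + z²/n = 1 + 3.841600/534 = 1.007194.
Center = (0.52434 + 0.003597)/1.007194 = 0.52417.
Radicand: p̂(1−p̂)/n + z²/(4n²) = 0.000467055 + 0.000003368 = 0.000470423.
Half-width = 1.960·√0.000470423/1.007194 = 0.04221.
Interval: 0.52417 ± 0.04221 → (0.4820, 0.5664).

(0.4820, 0.5664)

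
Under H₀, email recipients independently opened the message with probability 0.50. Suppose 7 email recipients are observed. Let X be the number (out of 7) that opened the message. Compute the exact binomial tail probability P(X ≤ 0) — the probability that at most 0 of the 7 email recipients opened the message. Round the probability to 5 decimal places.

P = 0.00781

X ~ Binomial(n=7, p=0.50).
P(X ≤ 0) = C(7,0)·0.50^0·0.50^7.
= 0.007812 = 0.00781.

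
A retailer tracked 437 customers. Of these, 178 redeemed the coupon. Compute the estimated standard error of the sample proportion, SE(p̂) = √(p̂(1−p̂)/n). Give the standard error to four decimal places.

SE = 0.0235

p̂ = 178/437 = 0.40732.
p̂(1−p̂) = 0.40732·0.59268 = 0.241410.
Dividing by n and taking the root: √0.000552426 = 0.0235.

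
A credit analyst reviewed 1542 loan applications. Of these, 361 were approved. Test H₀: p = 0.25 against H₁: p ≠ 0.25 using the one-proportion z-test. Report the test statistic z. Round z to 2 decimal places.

z = -1.44

With x = 361 successes in n = 1542, p̂ = 0.23411.
Null standard error: √(0.25·0.75/1542) = √0.000121595 = 0.011027.
z = (p̂ − p₀)/SE = (0.23411 − 0.25)/0.011027 = -1.44.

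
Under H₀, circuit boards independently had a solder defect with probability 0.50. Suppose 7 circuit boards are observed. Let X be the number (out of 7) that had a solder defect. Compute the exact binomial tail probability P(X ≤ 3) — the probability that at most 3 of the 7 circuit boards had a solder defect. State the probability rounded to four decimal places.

P = 0.5000

X ~ Binomial(n=7, p=0.50).
P(X ≤ 3) = C(7,0)·0.50^0·0.50^7 + C(7,1)·0.50^1·0.50^6 + C(7,2)·0.50^2·0.50^5 + C(7,3)·0.50^3·0.50^4.
= 0.007812 + 0.054688 + 0.164062 + 0.273438 = 0.5000.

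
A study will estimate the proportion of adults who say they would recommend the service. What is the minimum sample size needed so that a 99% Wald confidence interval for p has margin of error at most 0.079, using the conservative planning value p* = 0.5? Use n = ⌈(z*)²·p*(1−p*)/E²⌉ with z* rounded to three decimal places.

The 99% critical value is z* = 2.576.
p*(1−p*) = 0.2500.
Required n before rounding: 6.635776 × 0.2500 / 0.079² = 265.814.
⌈265.814⌉ = 266.

n = 266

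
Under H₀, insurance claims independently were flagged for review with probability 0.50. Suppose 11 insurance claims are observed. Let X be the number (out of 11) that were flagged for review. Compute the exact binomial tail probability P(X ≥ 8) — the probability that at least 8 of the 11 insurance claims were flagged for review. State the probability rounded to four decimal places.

P = 0.1133

X is binomial with n = 11 and p = 0.50.
P(X ≥ 8) = C(11,8)·0.50^8·0.50^3 + C(11,9)·0.50^9·0.50^2 + C(11,10)·0.50^10·0.50^1 + C(11,11)·0.50^11·0.50^0.
= 0.080566 + 0.026855 + 0.005371 + 0.000488 = 0.1133.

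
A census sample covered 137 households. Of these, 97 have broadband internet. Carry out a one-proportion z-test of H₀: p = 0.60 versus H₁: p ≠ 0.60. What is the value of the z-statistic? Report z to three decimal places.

p̂ = 97/137 = 0.70803.
Null standard error: √(0.60·0.40/137) = √0.001751825 = 0.041855.
Test statistic: z = 0.10803/0.041855 = 2.581.

z = 2.581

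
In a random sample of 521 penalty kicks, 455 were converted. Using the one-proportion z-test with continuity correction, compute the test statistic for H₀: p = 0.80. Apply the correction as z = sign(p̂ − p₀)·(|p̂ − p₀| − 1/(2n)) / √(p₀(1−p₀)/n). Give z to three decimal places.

z = 4.129

Sample proportion p̂ = 455/521 = 0.87332. p̂ − p₀ = 0.073321.
1/(2n) = 0.000960.
Corrected numerator: |0.073321| − 0.000960 = 0.072361.
SE₀ = √(0.80·0.20/521) = 0.017524.
z = (+)0.072361/0.017524 = 4.129.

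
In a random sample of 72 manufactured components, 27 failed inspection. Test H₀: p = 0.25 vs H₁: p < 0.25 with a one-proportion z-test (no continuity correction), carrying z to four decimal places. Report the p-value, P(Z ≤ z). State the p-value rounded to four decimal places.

Sample proportion p̂ = 27/72 = 0.37500.
SE₀ = √(0.25·0.75/72) = 0.051031.
Test statistic (full precision, shown to 4 dp): z = (27/72 − 0.25)/SE₀ ≈ 2.4495.
From the standard normal, P(Z ≤ z) = 0.9928.

p-value = 0.9928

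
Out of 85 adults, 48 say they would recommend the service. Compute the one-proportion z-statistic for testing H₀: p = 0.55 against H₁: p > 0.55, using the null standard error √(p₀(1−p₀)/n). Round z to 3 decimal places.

z = 0.273

The sample proportion is 48/85 = 0.56471.
Under H₀, SE = √(p₀(1−p₀)/n) = √(0.55·0.45/85) = √0.002911765 = 0.053961.
Test statistic: z = 0.01471/0.053961 = 0.273.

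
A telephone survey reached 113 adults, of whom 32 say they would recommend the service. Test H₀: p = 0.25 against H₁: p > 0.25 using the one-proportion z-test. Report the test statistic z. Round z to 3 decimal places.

Sample proportion p̂ = 32/113 = 0.28319.
Null standard error: √(0.25·0.75/113) = √0.001659292 = 0.040734.
z = (0.28319 − 0.25)/0.040734 = 0.03319/0.040734 = 0.815.

z = 0.815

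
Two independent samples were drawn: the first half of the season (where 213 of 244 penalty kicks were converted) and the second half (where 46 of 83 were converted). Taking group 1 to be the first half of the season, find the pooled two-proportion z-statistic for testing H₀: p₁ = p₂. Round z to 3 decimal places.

z = 6.181

Sample proportions: p̂₁ = 213/244 = 0.87295 and p̂₂ = 46/83 = 0.55422.
Pooling: p̂ = 259/327 = 0.79205.
Pooled SE = √[0.1647074·0.01614655] ≈ 0.051570.
z = 0.31873/0.051570 = 6.181.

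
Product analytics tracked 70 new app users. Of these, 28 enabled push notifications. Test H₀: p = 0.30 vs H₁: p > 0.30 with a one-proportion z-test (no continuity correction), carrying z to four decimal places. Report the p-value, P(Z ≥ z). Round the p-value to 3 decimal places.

p̂ = 28/70 = 0.40000.
Null standard error: √(0.30·0.70/70) = √0.003000000 = 0.054772.
Test statistic (full precision, shown to 4 dp): z = (28/70 − 0.30)/SE₀ ≈ 1.8257.
From the standard normal, P(Z ≥ z) = 0.034.

p-value = 0.034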